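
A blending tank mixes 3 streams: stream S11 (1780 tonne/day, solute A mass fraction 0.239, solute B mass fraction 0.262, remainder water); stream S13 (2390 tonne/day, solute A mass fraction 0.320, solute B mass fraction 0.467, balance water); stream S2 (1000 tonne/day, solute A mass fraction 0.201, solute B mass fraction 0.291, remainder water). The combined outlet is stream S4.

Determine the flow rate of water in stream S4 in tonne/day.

water out = water in = 1780×0.499 + 2390×0.213 + 1000×0.508 = 1905.3 tonne/day.

1905 tonne/day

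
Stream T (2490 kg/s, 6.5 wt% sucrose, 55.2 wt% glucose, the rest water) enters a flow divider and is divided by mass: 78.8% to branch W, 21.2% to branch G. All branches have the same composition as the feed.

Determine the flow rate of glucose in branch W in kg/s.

1083 kg/s

Branch W total = 0.788×2490 = 1962.1 kg/s.
glucose in W = 0.552×1962.1 = 1083.1 kg/s.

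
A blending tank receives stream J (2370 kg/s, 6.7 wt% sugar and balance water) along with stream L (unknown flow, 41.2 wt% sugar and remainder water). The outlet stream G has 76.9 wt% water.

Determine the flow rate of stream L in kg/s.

2147 kg/s

Let L be the unknown flow. Total out = 2370 + L.
water balance: 2211.2 + 0.588·L = 0.769·(2370 + L)
(0.588 − 0.769)·L = 0.769×2370 − 2211.2 = -388.68
L = -388.68 / -0.181 = 2147.4 kg/s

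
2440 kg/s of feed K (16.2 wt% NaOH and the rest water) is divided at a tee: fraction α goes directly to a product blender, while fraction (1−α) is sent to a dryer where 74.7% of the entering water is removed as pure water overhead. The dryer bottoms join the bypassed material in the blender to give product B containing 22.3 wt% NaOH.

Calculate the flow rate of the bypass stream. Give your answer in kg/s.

1374 kg/s

All 2440×0.162 = 395.28 kg/s of NaOH reaches B, so B = 395.28/0.223 = 1772.6 kg/s and vapour = 667.44 kg/s.
The evaporator receives (1−α)·2440 of feed at 0.838 water and removes 0.747 of that water:
0.747×0.838×(1−α)×2440 = 667.44
(1−α) = 667.44/1527.4 = 0.4370;  α = 0.5630.
Bypass flow = 0.5630×2440 = 1373.8 kg/s.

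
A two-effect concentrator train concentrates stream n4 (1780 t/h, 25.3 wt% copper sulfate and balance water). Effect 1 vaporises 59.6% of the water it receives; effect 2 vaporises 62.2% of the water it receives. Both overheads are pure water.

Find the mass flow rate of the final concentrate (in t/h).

water in feed = 1780×0.747 = 1329.7 t/h.
After stage 1: water left = (1−0.596)×1329.7 = 537.18; stream total = 987.52 t/h.
After stage 2: water left = (1−0.622)×537.18 = 203.06; final concentrate = 653.4 t/h.

653.4 t/h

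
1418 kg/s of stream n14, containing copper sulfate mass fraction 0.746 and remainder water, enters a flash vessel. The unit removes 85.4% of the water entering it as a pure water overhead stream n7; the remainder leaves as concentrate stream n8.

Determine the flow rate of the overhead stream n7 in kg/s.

307.6 kg/s

water entering = 1418×0.254 = 360.17 kg/s; overhead removed = 0.854×360.17 = 307.59 kg/s.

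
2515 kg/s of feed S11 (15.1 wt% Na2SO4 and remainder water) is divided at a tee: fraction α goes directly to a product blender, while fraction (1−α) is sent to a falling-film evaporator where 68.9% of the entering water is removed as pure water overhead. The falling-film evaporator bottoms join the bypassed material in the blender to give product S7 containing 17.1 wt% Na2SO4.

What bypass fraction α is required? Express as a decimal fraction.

All 2515×0.151 = 379.76 kg/s of Na2SO4 reaches S7, so S7 = 379.76/0.171 = 2220.8 kg/s and vapour = 294.15 kg/s.
The evaporator receives (1−α)·2515 of feed at 0.849 water and removes 0.689 of that water:
0.689×0.849×(1−α)×2515 = 294.15
(1−α) = 294.15/1471.2 = 0.1999;  α = 0.8001.

0.800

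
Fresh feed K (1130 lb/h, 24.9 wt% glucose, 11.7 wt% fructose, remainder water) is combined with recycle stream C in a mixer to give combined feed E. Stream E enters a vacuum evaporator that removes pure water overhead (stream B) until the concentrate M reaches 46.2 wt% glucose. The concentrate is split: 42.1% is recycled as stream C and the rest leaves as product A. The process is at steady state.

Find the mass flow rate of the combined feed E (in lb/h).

Overall glucose balance (none leaves overhead): glucose in fresh feed = glucose in product, i.e. 1130×0.249 = (1−0.421)·M·0.462.
M = 281.37/(0.462×0.579) = 1051.9 lb/h.
Recycle C = 0.421×1051.9 = 442.83 lb/h.
Combined feed E = 1130 + 442.83 = 1572.8 lb/h.

1573 lb/h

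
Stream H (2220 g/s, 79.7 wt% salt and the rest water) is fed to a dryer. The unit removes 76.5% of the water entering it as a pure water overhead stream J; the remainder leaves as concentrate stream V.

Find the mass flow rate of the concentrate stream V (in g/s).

water entering = 2220×0.203 = 450.66 g/s; overhead removed = 0.765×450.66 = 344.75 g/s.
Concentrate = 2220 − 344.75 = 1875.2 g/s.

1875 g/s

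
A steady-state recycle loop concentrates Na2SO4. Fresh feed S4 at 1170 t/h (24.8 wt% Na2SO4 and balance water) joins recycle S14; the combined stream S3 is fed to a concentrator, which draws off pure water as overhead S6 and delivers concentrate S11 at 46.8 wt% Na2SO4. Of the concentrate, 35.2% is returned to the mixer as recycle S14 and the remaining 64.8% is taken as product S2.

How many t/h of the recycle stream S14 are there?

Overall Na2SO4 balance (none leaves overhead): Na2SO4 in fresh feed = Na2SO4 in product, i.e. 1170×0.248 = (1−0.352)·S11·0.468.
S11 = 290.16/(0.468×0.648) = 956.79 t/h.
Recycle S14 = 0.352×956.79 = 336.79 t/h.

336.8 t/h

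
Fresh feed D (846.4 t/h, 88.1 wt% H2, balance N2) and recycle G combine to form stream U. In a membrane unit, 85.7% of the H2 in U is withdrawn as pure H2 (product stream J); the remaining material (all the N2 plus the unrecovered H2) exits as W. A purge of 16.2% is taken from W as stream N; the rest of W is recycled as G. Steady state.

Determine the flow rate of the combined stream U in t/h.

1469 t/h

N2 enters only via D and leaves only via the purge: 846.4×0.119 = 0.162×(N2 in W), and the membrane unit passes all N2, so N2 in U = N2 in W = 621.74 t/h.
H2 in U: m_A = 846.4×0.881 + (1−0.162)·(1−0.857)·m_A, so m_A = 745.68/0.8802 = 847.2 t/h.
U = 847.2 + 621.74 = 1468.9 t/h.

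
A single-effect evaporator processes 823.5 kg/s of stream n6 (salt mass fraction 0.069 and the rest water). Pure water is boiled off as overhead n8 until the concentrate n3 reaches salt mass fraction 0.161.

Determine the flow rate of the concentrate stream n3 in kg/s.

salt is conserved: 823.5×0.069 = 56.822 kg/s all reports to the concentrate.
Concentrate = 56.822/(target fraction) = 352.93 kg/s.

352.9 kg/s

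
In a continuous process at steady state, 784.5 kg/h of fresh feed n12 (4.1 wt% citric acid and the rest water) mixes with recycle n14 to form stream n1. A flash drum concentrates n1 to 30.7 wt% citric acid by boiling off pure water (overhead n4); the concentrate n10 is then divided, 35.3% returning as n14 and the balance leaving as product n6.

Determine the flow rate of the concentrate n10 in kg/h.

Overall citric acid balance (none leaves overhead): citric acid in fresh feed = citric acid in product, i.e. 784.5×0.041 = (1−0.353)·n10·0.307.
n10 = 32.165/(0.307×0.647) = 161.93 kg/h.

161.9 kg/h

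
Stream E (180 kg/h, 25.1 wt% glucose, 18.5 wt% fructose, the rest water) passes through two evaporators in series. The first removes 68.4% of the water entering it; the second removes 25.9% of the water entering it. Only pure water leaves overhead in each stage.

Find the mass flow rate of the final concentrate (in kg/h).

water in feed = 180×0.564 = 101.52 kg/h.
After stage 1: water left = (1−0.684)×101.52 = 32.08; stream total = 110.56 kg/h.
After stage 2: water left = (1−0.259)×32.08 = 23.772; final concentrate = 102.25 kg/h.

102.3 kg/h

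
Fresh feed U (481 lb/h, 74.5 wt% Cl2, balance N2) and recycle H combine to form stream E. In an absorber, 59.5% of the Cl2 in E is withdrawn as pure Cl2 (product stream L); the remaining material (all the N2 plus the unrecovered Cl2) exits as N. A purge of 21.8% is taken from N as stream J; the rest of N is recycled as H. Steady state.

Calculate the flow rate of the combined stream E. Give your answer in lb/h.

N2 enters only via U and leaves only via the purge: 481×0.255 = 0.218×(N2 in N), and the absorber passes all N2, so N2 in E = N2 in N = 562.64 lb/h.
Cl2 in E: m_A = 481×0.745 + (1−0.218)·(1−0.595)·m_A, so m_A = 358.34/0.6833 = 524.44 lb/h.
E = 524.44 + 562.64 = 1087.1 lb/h.

1087 lb/h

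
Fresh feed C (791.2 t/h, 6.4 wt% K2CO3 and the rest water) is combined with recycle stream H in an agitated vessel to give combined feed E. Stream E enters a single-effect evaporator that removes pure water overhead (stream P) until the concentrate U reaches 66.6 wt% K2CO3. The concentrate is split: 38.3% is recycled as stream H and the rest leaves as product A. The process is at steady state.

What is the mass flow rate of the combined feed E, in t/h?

838.4 t/h

Overall K2CO3 balance (none leaves overhead): K2CO3 in fresh feed = K2CO3 in product, i.e. 791.2×0.064 = (1−0.383)·U·0.666.
U = 50.637/(0.666×0.617) = 123.23 t/h.
Recycle H = 0.383×123.23 = 47.196 t/h.
Combined feed E = 791.2 + 47.196 = 838.4 t/h.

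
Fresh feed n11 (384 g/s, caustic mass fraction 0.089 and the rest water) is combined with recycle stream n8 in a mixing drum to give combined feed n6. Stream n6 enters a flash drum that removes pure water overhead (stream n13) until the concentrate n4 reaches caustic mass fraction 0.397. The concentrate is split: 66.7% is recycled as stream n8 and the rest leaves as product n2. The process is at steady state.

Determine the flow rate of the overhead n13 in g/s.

297.9 g/s

Overall caustic balance (none leaves overhead): caustic in fresh feed = caustic in product, i.e. 384×0.089 = (1−0.667)·n4·0.397.
n4 = 34.176/(0.397×0.333) = 258.52 g/s.
Recycle n8 = 0.667×258.52 = 172.43 g/s.
Combined feed n6 = 384 + 172.43 = 556.43 g/s.
Overhead n13 = n6 − n4 = 556.43 − 258.52 = 297.91 g/s.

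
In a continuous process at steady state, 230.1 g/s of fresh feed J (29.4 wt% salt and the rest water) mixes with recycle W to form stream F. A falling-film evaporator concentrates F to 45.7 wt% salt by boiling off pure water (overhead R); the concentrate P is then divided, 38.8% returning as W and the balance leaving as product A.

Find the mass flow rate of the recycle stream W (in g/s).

93.85 g/s

Overall salt balance (none leaves overhead): salt in fresh feed = salt in product, i.e. 230.1×0.294 = (1−0.388)·P·0.457.
P = 67.649/(0.457×0.612) = 241.88 g/s.
Recycle W = 0.388×241.88 = 93.849 g/s.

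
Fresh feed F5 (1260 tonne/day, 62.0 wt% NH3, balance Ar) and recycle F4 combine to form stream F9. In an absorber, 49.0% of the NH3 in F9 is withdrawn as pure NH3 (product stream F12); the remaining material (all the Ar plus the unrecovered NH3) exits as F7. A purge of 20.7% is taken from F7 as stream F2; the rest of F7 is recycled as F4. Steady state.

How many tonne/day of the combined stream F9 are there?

Ar enters only via F5 and leaves only via the purge: 1260×0.380 = 0.207×(Ar in F7), and the absorber passes all Ar, so Ar in F9 = Ar in F7 = 2313 tonne/day.
NH3 in F9: m_A = 1260×0.620 + (1−0.207)·(1−0.490)·m_A, so m_A = 781.2/0.5956 = 1311.7 tonne/day.
F9 = 1311.7 + 2313 = 3624.7 tonne/day.

3625 tonne/day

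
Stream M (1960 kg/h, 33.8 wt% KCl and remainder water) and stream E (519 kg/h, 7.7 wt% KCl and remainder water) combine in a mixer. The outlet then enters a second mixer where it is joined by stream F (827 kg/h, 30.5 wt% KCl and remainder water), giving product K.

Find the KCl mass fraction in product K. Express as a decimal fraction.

0.2888

Overall, product flow = 3306 kg/h.
KCl in = 1960×0.338 + 519×0.077 + 827×0.305 = 954.68 kg/h.
KCl fraction in K = 0.2888.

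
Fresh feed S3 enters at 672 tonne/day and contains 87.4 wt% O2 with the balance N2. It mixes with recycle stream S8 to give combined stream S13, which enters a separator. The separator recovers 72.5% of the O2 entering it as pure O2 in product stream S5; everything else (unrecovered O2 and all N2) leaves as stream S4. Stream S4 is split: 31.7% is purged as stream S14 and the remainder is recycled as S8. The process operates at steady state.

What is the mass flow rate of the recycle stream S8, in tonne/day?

318.3 tonne/day

N2 enters only via S3 and leaves only via the purge: 672×0.126 = 0.317×(N2 in S4), and the separator passes all N2, so N2 in S13 = N2 in S4 = 267.1 tonne/day.
O2 in S13: m_A = 672×0.874 + (1−0.317)·(1−0.725)·m_A, so m_A = 587.33/0.8122 = 723.15 tonne/day.
S4 = (1−0.725)×723.15 + 267.1 = 465.97 tonne/day.
Recycle S8 = (1−0.317)×465.97 = 318.26 tonne/day.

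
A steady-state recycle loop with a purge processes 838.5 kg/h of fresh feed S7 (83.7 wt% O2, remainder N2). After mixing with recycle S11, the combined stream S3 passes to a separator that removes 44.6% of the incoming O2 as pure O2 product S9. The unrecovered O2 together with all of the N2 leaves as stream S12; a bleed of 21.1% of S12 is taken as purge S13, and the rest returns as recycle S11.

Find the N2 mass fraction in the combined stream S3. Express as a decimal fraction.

N2 enters only via S7 and leaves only via the purge: 838.5×0.163 = 0.211×(N2 in S12), and the separator passes all N2, so N2 in S3 = N2 in S12 = 647.75 kg/h.
O2 in S3: m_A = 838.5×0.837 + (1−0.211)·(1−0.446)·m_A, so m_A = 701.82/0.5629 = 1246.8 kg/h.
S3 = 1246.8 + 647.75 = 1894.6 kg/h.
N2 fraction in S3 = 647.75/1894.6 = 0.3419.

0.3419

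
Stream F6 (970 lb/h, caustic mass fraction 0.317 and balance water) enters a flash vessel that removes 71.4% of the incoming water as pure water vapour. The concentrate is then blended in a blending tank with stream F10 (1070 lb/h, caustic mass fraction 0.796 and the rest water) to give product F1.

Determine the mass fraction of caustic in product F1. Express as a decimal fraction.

Vapour removed = 0.714×0.683×970 = 473.03 lb/h; concentrate = 496.97 lb/h.
caustic reaching the mixer = 307.49 (from concentrate) + 1070×0.796 = 1159.2 lb/h.
Product flow = 496.97 + 1070 = 1567 lb/h; caustic fraction = 0.740.

0.740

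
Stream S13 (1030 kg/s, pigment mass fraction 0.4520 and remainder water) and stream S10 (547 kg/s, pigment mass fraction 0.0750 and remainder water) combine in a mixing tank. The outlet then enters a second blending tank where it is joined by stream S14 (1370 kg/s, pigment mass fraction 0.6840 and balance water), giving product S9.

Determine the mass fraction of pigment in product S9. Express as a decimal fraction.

Overall, product flow = 2947 kg/s.
pigment in = 1030×0.452 + 547×0.075 + 1370×0.684 = 1443.7 kg/s.
pigment fraction in S9 = 0.4899.

0.4899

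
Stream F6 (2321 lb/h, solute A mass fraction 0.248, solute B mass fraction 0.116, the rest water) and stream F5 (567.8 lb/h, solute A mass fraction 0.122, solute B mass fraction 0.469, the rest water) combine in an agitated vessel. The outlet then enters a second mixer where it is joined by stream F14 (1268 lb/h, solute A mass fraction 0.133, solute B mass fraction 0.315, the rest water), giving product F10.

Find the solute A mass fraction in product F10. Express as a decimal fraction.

0.196

Overall, product flow = 4156.8 lb/h.
solute A in = 2321×0.248 + 567.8×0.122 + 1268×0.133 = 813.52 lb/h.
solute A fraction in F10 = 0.196.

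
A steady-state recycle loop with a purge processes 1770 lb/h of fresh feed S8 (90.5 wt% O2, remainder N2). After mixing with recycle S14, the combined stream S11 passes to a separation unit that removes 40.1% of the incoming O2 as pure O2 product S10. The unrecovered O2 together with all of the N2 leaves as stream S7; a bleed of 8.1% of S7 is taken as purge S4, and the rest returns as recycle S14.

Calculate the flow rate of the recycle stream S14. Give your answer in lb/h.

N2 enters only via S8 and leaves only via the purge: 1770×0.095 = 0.081×(N2 in S7), and the separation unit passes all N2, so N2 in S11 = N2 in S7 = 2075.9 lb/h.
O2 in S11: m_A = 1770×0.905 + (1−0.081)·(1−0.401)·m_A, so m_A = 1601.9/0.4495 = 3563.5 lb/h.
S7 = (1−0.401)×3563.5 + 2075.9 = 4210.4 lb/h.
Recycle S14 = (1−0.081)×4210.4 = 3869.4 lb/h.

3869 lb/h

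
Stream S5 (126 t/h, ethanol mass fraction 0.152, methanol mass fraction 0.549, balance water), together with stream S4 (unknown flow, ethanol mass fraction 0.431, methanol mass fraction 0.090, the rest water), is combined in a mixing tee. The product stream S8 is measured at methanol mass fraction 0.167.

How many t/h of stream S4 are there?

Let S4 be the unknown flow. Total out = 126 + S4.
methanol balance: 69.174 + 0.090·S4 = 0.167·(126 + S4)
(0.090 − 0.167)·S4 = 0.167×126 − 69.174 = -48.132
S4 = -48.132 / -0.077 = 625.09 t/h

625.1 t/h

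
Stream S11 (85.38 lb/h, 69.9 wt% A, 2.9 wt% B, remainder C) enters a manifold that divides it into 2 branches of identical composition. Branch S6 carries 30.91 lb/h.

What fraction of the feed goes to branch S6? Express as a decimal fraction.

Fraction to S6 = 30.91/85.38 = 0.3620.

0.362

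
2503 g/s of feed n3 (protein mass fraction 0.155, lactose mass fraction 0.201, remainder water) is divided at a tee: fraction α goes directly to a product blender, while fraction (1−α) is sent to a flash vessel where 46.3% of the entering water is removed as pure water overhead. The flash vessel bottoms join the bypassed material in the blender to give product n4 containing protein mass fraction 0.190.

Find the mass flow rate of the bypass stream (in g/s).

All 2503×0.155 = 387.96 g/s of protein reaches n4, so n4 = 387.96/0.190 = 2041.9 g/s and vapour = 461.08 g/s.
The evaporator receives (1−α)·2503 of feed at 0.644 water and removes 0.463 of that water:
0.463×0.644×(1−α)×2503 = 461.08
(1−α) = 461.08/746.32 = 0.6178;  α = 0.3822.
Bypass flow = 0.3822×2503 = 956.65 g/s.

956.6 g/s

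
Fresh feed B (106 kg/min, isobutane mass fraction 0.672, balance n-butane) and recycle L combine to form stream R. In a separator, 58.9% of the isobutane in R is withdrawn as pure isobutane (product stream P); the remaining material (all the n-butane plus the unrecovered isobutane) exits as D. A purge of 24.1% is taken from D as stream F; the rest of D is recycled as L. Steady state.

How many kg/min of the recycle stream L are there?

n-butane enters only via B and leaves only via the purge: 106×0.328 = 0.241×(n-butane in D), and the separator passes all n-butane, so n-butane in R = n-butane in D = 144.27 kg/min.
isobutane in R: m_A = 106×0.672 + (1−0.241)·(1−0.589)·m_A, so m_A = 71.232/0.6881 = 103.53 kg/min.
D = (1−0.589)×103.53 + 144.27 = 186.82 kg/min.
Recycle L = (1−0.241)×186.82 = 141.79 kg/min.

141.8 kg/min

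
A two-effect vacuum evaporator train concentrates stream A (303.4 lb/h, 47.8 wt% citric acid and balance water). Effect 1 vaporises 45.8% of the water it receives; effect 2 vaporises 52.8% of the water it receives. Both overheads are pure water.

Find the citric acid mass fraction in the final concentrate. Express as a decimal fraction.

water in feed = 303.4×0.522 = 158.37 lb/h.
After stage 1: water left = (1−0.458)×158.37 = 85.839; stream total = 230.86 lb/h.
After stage 2: water left = (1−0.528)×85.839 = 40.516; final concentrate = 185.54 lb/h.
citric acid fraction = 145.03/185.54 = 0.7816.

0.7816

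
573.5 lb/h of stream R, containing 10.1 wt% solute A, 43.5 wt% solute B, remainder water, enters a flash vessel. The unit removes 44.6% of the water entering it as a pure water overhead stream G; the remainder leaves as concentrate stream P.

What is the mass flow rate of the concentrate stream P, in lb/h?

454.8 lb/h

water entering = 573.5×0.464 = 266.1 lb/h; overhead removed = 0.446×266.1 = 118.68 lb/h.
Concentrate = 573.5 − 118.68 = 454.82 lb/h.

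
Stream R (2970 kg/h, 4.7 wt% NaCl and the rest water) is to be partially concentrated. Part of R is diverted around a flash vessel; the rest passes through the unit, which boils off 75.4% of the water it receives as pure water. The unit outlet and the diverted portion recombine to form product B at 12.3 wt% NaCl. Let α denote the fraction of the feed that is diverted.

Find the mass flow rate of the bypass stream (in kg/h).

416.1 kg/h

All 2970×0.047 = 139.59 kg/h of NaCl reaches B, so B = 139.59/0.123 = 1134.9 kg/h and vapour = 1835.1 kg/h.
The evaporator receives (1−α)·2970 of feed at 0.953 water and removes 0.754 of that water:
0.754×0.953×(1−α)×2970 = 1835.1
(1−α) = 1835.1/2134.1 = 0.8599;  α = 0.1401.
Bypass flow = 0.1401×2970 = 416.12 kg/h.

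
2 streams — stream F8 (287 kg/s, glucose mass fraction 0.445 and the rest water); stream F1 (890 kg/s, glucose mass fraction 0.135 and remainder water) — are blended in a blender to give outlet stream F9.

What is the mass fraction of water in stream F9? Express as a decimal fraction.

Total flow out = 287 + 890 = 1177 kg/s.
water in = 287×0.555 + 890×0.865 = 929.13 kg/s.
water mass fraction in F9 = 929.13/1177 = 0.789.

0.789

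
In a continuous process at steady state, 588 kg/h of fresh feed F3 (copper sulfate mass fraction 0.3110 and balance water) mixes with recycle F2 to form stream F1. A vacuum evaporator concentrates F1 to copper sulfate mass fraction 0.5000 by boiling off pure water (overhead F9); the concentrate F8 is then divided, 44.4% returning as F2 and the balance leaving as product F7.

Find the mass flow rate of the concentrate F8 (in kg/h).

Overall copper sulfate balance (none leaves overhead): copper sulfate in fresh feed = copper sulfate in product, i.e. 588×0.311 = (1−0.444)·F8·0.500.
F8 = 182.87/(0.500×0.556) = 657.8 kg/h.

657.8 kg/h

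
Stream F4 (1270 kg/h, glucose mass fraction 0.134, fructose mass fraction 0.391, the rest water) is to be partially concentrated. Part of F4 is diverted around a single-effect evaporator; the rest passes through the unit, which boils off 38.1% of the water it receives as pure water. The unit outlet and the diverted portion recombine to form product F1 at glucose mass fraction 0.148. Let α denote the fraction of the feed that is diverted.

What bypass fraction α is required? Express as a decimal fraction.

0.477

All 1270×0.134 = 170.18 kg/h of glucose reaches F1, so F1 = 170.18/0.148 = 1149.9 kg/h and vapour = 120.14 kg/h.
The evaporator receives (1−α)·1270 of feed at 0.475 water and removes 0.381 of that water:
0.381×0.475×(1−α)×1270 = 120.14
(1−α) = 120.14/229.84 = 0.5227;  α = 0.4773.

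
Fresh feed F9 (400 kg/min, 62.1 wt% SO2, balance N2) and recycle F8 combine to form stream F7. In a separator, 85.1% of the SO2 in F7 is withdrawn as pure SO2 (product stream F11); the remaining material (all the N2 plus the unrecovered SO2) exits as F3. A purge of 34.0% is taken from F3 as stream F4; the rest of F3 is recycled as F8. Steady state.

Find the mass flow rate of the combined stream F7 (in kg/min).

721.4 kg/min

N2 enters only via F9 and leaves only via the purge: 400×0.379 = 0.340×(N2 in F3), and the separator passes all N2, so N2 in F7 = N2 in F3 = 445.88 kg/min.
SO2 in F7: m_A = 400×0.621 + (1−0.340)·(1−0.851)·m_A, so m_A = 248.4/0.9017 = 275.49 kg/min.
F7 = 275.49 + 445.88 = 721.37 kg/min.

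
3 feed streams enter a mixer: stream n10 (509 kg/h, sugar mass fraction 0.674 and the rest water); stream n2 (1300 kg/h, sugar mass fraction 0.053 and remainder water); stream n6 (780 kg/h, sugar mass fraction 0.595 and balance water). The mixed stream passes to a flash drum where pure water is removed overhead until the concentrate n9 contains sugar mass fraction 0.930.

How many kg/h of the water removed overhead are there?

sugar entering = 509×0.674 + 1300×0.053 + 780×0.595 = 876.07 kg/h.
All sugar reports to n9, so n9 = 876.07/0.930 = 942.01 kg/h.
Total feed = 2589 kg/h; overhead = 2589 − 942.01 = 1647 kg/h.

1647 kg/h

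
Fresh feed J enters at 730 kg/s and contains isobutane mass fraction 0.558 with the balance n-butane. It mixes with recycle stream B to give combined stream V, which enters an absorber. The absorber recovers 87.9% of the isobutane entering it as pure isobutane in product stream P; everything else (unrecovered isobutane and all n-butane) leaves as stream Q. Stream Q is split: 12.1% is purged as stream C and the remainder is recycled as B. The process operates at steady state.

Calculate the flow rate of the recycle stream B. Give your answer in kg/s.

n-butane enters only via J and leaves only via the purge: 730×0.442 = 0.121×(n-butane in Q), and the absorber passes all n-butane, so n-butane in V = n-butane in Q = 2666.6 kg/s.
isobutane in V: m_A = 730×0.558 + (1−0.121)·(1−0.879)·m_A, so m_A = 407.34/0.8936 = 455.82 kg/s.
Q = (1−0.879)×455.82 + 2666.6 = 2721.8 kg/s.
Recycle B = (1−0.121)×2721.8 = 2392.4 kg/s.

2392 kg/s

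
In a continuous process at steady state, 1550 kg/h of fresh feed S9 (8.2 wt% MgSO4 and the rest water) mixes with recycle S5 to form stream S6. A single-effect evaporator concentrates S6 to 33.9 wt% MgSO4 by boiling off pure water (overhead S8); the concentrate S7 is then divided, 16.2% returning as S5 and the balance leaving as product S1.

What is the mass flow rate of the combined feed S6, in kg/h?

Overall MgSO4 balance (none leaves overhead): MgSO4 in fresh feed = MgSO4 in product, i.e. 1550×0.082 = (1−0.162)·S7·0.339.
S7 = 127.1/(0.339×0.838) = 447.41 kg/h.
Recycle S5 = 0.162×447.41 = 72.48 kg/h.
Combined feed S6 = 1550 + 72.48 = 1622.5 kg/h.

1622 kg/h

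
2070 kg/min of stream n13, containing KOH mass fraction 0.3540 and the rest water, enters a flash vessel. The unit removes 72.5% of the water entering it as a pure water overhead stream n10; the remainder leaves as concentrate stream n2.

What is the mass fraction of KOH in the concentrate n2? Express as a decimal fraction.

0.6659

KOH is not removed: 2070×0.354 = 732.78 kg/min of KOH enters n2.
water entering = 2070×0.646 = 1337.2 kg/min; overhead removed = 0.725×1337.2 = 969.48 kg/min.
Concentrate = 2070 − 969.48 = 1100.5 kg/min.
Mass fraction = 732.78/1100.5 = 0.6659.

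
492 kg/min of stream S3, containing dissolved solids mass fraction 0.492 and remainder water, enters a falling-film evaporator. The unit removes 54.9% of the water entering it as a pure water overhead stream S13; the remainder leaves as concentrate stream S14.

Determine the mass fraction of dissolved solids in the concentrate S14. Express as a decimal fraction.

dissolved solids is not removed: 492×0.492 = 242.06 kg/min of dissolved solids enters S14.
water entering = 492×0.508 = 249.94 kg/min; overhead removed = 0.549×249.94 = 137.21 kg/min.
Concentrate = 492 − 137.21 = 354.79 kg/min.
Mass fraction = 242.06/354.79 = 0.682.

0.682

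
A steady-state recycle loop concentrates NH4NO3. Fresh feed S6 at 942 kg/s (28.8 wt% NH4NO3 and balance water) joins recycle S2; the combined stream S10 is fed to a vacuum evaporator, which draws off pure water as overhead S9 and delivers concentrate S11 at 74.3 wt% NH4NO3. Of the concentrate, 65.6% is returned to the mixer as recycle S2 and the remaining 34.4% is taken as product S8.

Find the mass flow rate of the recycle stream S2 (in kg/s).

696.3 kg/s

Overall NH4NO3 balance (none leaves overhead): NH4NO3 in fresh feed = NH4NO3 in product, i.e. 942×0.288 = (1−0.656)·S11·0.743.
S11 = 271.3/(0.743×0.344) = 1061.4 kg/s.
Recycle S2 = 0.656×1061.4 = 696.31 kg/s.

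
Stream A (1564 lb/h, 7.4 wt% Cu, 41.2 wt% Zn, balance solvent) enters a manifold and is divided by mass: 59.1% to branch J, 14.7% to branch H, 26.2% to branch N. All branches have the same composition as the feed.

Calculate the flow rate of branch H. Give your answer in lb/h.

229.9 lb/h

Branch H flow = 0.147×1564 = 229.91 lb/h.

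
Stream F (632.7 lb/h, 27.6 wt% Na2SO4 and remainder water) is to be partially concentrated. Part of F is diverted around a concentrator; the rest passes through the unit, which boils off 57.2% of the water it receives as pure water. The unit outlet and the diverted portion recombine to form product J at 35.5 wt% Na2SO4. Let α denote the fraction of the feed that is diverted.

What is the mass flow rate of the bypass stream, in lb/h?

All 632.7×0.276 = 174.63 lb/h of Na2SO4 reaches J, so J = 174.63/0.355 = 491.9 lb/h and vapour = 140.8 lb/h.
The evaporator receives (1−α)·632.7 of feed at 0.724 water and removes 0.572 of that water:
0.572×0.724×(1−α)×632.7 = 140.8
(1−α) = 140.8/262.02 = 0.5374;  α = 0.4626.
Bypass flow = 0.4626×632.7 = 292.71 lb/h.

292.7 lb/h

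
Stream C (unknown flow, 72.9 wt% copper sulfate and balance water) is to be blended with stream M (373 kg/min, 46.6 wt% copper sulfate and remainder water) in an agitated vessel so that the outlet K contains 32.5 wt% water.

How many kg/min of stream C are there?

Let C be the unknown flow. Total out = 373 + C.
water balance: 199.18 + 0.271·C = 0.325·(373 + C)
(0.271 − 0.325)·C = 0.325×373 − 199.18 = -77.957
C = -77.957 / -0.054 = 1443.6 kg/min

1444 kg/min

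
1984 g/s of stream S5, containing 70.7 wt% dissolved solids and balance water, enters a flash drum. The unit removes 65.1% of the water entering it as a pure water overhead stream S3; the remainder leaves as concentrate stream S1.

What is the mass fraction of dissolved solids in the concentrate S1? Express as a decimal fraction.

0.874

dissolved solids is not removed: 1984×0.707 = 1402.7 g/s of dissolved solids enters S1.
water entering = 1984×0.293 = 581.31 g/s; overhead removed = 0.651×581.31 = 378.43 g/s.
Concentrate = 1984 − 378.43 = 1605.6 g/s.
Mass fraction = 1402.7/1605.6 = 0.874.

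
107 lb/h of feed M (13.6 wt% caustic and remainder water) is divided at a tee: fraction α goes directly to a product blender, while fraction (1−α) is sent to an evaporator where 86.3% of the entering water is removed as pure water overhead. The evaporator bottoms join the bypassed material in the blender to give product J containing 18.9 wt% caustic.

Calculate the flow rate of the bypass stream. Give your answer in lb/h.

All 107×0.136 = 14.552 lb/h of caustic reaches J, so J = 14.552/0.189 = 76.995 lb/h and vapour = 30.005 lb/h.
The evaporator receives (1−α)·107 of feed at 0.864 water and removes 0.863 of that water:
0.863×0.864×(1−α)×107 = 30.005
(1−α) = 30.005/79.783 = 0.3761;  α = 0.6239.
Bypass flow = 0.6239×107 = 66.759 lb/h.

66.76 lb/h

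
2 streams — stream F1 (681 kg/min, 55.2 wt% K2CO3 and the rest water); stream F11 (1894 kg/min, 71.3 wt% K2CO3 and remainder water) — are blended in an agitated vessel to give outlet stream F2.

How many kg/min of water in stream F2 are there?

848.7 kg/min

water out = water in = 681×0.448 + 1894×0.287 = 848.67 kg/min.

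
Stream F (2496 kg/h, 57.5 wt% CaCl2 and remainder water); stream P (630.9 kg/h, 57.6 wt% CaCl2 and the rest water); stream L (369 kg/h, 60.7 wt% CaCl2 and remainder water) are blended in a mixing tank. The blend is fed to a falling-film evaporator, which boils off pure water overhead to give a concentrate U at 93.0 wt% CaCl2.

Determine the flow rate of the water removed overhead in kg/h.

CaCl2 entering = 2496×0.575 + 630.9×0.576 + 369×0.607 = 2022.6 kg/h.
All CaCl2 reports to U, so U = 2022.6/0.930 = 2174.8 kg/h.
Total feed = 3495.9 kg/h; overhead = 3495.9 − 2174.8 = 1321.1 kg/h.

1321 kg/h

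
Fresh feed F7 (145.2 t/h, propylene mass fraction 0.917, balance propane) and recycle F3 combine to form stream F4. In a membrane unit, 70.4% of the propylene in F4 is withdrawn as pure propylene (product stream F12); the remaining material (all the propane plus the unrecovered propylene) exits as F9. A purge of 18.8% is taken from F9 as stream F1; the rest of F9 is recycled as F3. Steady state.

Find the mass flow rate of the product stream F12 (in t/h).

123.4 t/h

propylene in F4: m_A = 145.2×0.917 + (1−0.188)·(1−0.704)·m_A, so m_A = 133.15/0.7596 = 175.28 t/h.
Product F12 = 0.704×175.28 = 123.39 t/h.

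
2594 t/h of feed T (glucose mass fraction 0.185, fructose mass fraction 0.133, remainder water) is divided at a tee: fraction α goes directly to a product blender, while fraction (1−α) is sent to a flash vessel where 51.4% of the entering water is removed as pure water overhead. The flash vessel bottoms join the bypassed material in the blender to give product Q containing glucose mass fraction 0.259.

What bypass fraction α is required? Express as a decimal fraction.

All 2594×0.185 = 479.89 t/h of glucose reaches Q, so Q = 479.89/0.259 = 1852.9 t/h and vapour = 741.14 t/h.
The evaporator receives (1−α)·2594 of feed at 0.682 water and removes 0.514 of that water:
0.514×0.682×(1−α)×2594 = 741.14
(1−α) = 741.14/909.32 = 0.8151;  α = 0.1849.

0.185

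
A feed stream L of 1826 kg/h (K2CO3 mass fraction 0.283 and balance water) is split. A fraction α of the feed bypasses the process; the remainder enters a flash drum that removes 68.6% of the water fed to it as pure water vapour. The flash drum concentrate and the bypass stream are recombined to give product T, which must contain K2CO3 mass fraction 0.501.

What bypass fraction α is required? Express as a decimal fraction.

All 1826×0.283 = 516.76 kg/h of K2CO3 reaches T, so T = 516.76/0.501 = 1031.5 kg/h and vapour = 794.55 kg/h.
The evaporator receives (1−α)·1826 of feed at 0.717 water and removes 0.686 of that water:
0.686×0.717×(1−α)×1826 = 794.55
(1−α) = 794.55/898.14 = 0.8847;  α = 0.1153.

0.115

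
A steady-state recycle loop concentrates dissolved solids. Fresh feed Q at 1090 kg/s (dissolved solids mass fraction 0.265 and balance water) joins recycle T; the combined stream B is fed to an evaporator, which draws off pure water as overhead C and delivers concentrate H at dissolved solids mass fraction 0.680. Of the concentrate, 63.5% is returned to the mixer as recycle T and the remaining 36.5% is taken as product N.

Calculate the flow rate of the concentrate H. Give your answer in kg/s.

1164 kg/s

Overall dissolved solids balance (none leaves overhead): dissolved solids in fresh feed = dissolved solids in product, i.e. 1090×0.265 = (1−0.635)·H·0.680.
H = 288.85/(0.680×0.365) = 1163.8 kg/s.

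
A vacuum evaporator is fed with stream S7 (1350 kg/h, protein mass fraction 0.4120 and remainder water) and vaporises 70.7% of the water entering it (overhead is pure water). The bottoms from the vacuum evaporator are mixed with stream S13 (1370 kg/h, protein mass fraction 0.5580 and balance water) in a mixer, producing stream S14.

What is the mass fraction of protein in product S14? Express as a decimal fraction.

Vapour removed = 0.707×0.588×1350 = 561.22 kg/h; concentrate = 788.78 kg/h.
protein reaching the mixer = 556.2 (from concentrate) + 1370×0.558 = 1320.7 kg/h.
Product flow = 788.78 + 1370 = 2158.8 kg/h; protein fraction = 0.6118.

0.6118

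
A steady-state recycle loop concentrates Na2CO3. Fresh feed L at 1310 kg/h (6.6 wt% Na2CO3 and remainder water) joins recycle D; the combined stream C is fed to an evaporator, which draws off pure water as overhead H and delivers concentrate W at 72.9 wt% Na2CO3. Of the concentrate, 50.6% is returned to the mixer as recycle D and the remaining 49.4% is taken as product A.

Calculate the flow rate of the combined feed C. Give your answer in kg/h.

Overall Na2CO3 balance (none leaves overhead): Na2CO3 in fresh feed = Na2CO3 in product, i.e. 1310×0.066 = (1−0.506)·W·0.729.
W = 86.46/(0.729×0.494) = 240.08 kg/h.
Recycle D = 0.506×240.08 = 121.48 kg/h.
Combined feed C = 1310 + 121.48 = 1431.5 kg/h.

1431 kg/h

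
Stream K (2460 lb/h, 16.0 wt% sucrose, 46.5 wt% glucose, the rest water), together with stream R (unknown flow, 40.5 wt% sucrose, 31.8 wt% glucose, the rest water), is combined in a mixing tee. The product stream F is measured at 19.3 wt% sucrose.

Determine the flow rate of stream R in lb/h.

Let R be the unknown flow. Total out = 2460 + R.
sucrose balance: 393.6 + 0.405·R = 0.193·(2460 + R)
(0.405 − 0.193)·R = 0.193×2460 − 393.6 = 81.18
R = 81.18 / 0.212 = 382.92 lb/h

382.9 lb/h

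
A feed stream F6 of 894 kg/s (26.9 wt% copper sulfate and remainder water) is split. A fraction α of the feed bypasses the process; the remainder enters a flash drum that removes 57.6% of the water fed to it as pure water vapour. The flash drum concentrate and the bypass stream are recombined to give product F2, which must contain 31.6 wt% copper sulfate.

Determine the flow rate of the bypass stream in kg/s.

578.2 kg/s

All 894×0.269 = 240.49 kg/s of copper sulfate reaches F2, so F2 = 240.49/0.316 = 761.03 kg/s and vapour = 132.97 kg/s.
The evaporator receives (1−α)·894 of feed at 0.731 water and removes 0.576 of that water:
0.576×0.731×(1−α)×894 = 132.97
(1−α) = 132.97/376.42 = 0.3532;  α = 0.6468.
Bypass flow = 0.6468×894 = 578.2 kg/s.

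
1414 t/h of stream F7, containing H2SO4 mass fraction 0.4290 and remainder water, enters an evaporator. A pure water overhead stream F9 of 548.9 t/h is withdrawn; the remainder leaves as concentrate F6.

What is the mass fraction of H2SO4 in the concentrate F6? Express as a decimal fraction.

H2SO4 is not removed: 1414×0.429 = 606.61 t/h of H2SO4 enters F6.
Concentrate = 1414 − 548.9 = 865.1 t/h.
Mass fraction = 606.61/865.1 = 0.7012.

0.7012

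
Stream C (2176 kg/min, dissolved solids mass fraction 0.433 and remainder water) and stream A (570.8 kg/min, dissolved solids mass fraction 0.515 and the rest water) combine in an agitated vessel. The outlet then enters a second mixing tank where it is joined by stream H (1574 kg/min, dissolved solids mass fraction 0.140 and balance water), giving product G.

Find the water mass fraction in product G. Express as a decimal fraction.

0.663

Overall, product flow = 4320.8 kg/min.
water in = 2176×0.567 + 570.8×0.485 + 1574×0.860 = 2864.3 kg/min.
water fraction in G = 0.663.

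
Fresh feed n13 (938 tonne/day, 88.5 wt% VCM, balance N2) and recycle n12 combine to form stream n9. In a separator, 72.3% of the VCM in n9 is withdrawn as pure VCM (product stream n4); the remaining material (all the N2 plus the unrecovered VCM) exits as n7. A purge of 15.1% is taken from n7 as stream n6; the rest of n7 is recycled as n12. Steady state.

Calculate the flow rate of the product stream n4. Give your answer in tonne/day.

784.7 tonne/day

VCM in n9: m_A = 938×0.885 + (1−0.151)·(1−0.723)·m_A, so m_A = 830.13/0.7648 = 1085.4 tonne/day.
Product n4 = 0.723×1085.4 = 784.73 tonne/day.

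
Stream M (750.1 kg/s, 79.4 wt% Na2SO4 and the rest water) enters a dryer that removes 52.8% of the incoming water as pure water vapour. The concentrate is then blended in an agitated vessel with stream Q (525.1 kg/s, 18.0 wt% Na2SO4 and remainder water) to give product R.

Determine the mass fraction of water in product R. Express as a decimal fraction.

0.422

Vapour removed = 0.528×0.206×750.1 = 81.587 kg/s; concentrate = 668.51 kg/s.
water reaching the mixer = 72.934 (from concentrate) + 525.1×0.820 = 503.52 kg/s.
Product flow = 668.51 + 525.1 = 1193.6 kg/s; water fraction = 0.422.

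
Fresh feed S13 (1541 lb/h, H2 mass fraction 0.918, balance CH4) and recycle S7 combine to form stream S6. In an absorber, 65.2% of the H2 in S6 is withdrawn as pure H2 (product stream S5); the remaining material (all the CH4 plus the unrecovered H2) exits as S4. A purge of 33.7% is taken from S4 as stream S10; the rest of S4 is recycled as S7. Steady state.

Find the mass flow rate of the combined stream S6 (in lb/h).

CH4 enters only via S13 and leaves only via the purge: 1541×0.082 = 0.337×(CH4 in S4), and the absorber passes all CH4, so CH4 in S6 = CH4 in S4 = 374.96 lb/h.
H2 in S6: m_A = 1541×0.918 + (1−0.337)·(1−0.652)·m_A, so m_A = 1414.6/0.7693 = 1838.9 lb/h.
S6 = 1838.9 + 374.96 = 2213.9 lb/h.

2214 lb/h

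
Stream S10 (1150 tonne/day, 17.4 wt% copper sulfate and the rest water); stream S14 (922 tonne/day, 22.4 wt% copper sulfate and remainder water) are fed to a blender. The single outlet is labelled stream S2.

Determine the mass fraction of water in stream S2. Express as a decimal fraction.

0.804

Total flow out = 1150 + 922 = 2072 tonne/day.
water in = 1150×0.826 + 922×0.776 = 1665.4 tonne/day.
water mass fraction in S2 = 1665.4/2072 = 0.804.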